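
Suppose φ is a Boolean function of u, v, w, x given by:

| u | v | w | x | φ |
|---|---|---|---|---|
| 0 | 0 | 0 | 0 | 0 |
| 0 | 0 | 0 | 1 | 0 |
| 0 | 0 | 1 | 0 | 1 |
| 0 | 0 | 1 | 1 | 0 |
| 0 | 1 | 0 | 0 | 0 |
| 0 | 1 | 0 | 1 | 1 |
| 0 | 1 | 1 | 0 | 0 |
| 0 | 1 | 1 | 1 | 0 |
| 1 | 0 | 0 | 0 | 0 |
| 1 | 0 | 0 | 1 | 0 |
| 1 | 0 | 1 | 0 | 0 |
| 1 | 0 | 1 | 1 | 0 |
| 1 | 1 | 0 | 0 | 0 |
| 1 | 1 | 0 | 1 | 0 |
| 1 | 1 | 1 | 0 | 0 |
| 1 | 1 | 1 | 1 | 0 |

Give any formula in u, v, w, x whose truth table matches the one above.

Collect the rows where φ=1 — (0,0,1,0), (0,1,0,1) — and write one minterm per row: ¬u·¬v·w·¬x, ¬u·v·¬w·x. Their union (logical OR) reproduces the table exactly.

φ(u, v, w, x) = (((~u & ~v) & w) & ~x) | (((~u & v) & ~w) & x)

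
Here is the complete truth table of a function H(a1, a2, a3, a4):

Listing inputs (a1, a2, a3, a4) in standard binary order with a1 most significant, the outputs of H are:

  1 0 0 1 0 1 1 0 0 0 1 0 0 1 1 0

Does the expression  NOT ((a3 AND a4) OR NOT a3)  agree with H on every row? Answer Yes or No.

No

Evaluate NOT ((a3 AND a4) OR NOT a3) on each row and compare to H:
  a1=0, a2=0, a3=0, a4=0: formula gives 0, but H = 1 ✗
A single disagreement suffices: at (0,0,0,0) they differ, so the formula does not compute H.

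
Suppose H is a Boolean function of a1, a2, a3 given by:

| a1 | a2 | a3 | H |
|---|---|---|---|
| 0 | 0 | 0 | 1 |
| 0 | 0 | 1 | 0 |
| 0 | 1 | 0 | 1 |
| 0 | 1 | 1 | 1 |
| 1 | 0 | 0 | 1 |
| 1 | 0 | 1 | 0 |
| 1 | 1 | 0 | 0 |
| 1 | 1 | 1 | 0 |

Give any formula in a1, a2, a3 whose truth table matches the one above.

H=1 on 4 inputs: (0,0,0), (0,1,0), (0,1,1), (1,0,0). Reading each as a conjunction of literals (¬a1·¬a2·¬a3, ¬a1·a2·¬a3, ¬a1·a2·a3, a1·¬a2·¬a3) and taking the OR gives the canonical DNF.

H(a1, a2, a3) = ((((~a1 & ~a2) & ~a3) | ((~a1 & a2) & ~a3)) | ((~a1 & a2) & a3)) | ((a1 & ~a2) & ~a3)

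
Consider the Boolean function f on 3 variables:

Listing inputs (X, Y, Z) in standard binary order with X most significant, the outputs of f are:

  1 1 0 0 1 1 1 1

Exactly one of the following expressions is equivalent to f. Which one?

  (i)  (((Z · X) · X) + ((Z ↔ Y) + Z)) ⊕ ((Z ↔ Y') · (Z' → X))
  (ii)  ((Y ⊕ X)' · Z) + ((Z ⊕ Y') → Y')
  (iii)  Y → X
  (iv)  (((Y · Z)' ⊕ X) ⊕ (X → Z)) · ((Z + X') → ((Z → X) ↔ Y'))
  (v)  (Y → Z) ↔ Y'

iii

(i) fails at (0,0,1): the formula yields 0, f is 1.
(ii) fails at (0,1,0): the formula yields 1, f is 0.
(iv) fails at (0,0,0): the formula yields 0, f is 1.
(v) fails at (0,1,0): the formula yields 1, f is 0.
Only (iii) survives; checking it on all 8 rows confirms it matches f.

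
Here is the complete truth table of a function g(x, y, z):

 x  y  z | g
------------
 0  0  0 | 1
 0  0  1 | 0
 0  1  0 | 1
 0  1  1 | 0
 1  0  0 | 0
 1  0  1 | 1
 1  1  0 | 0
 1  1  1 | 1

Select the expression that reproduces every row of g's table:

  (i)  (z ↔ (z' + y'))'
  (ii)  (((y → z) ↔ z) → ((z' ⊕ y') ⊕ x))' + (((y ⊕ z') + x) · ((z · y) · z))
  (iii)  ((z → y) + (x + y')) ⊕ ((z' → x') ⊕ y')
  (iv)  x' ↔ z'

iv

(i) fails at (0,1,1): the formula yields 1, g is 0.
(ii) fails at (0,0,0): the formula yields 0, g is 1.
(iii) fails at (0,0,1): the formula yields 1, g is 0.
(iv) is the remaining candidate, and it agrees with g on all 8 inputs.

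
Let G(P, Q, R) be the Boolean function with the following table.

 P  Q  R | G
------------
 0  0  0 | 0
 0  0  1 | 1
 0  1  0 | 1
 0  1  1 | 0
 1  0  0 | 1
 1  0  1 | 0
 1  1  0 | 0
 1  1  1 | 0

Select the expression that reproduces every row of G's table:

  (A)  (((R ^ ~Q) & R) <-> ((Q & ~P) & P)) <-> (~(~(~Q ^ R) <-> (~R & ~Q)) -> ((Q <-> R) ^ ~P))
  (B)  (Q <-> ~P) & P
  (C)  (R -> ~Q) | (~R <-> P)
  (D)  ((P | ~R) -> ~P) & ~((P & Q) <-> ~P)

(B) disagrees with G on (0,0,1) (formula → 0, table → 1); rule it out.
(C) disagrees with G on (0,0,0) (formula → 1, table → 0); rule it out.
(D) disagrees with G on (0,0,0) (formula → 1, table → 0); rule it out.
(A) is the remaining candidate, and it agrees with G on all 8 inputs.

A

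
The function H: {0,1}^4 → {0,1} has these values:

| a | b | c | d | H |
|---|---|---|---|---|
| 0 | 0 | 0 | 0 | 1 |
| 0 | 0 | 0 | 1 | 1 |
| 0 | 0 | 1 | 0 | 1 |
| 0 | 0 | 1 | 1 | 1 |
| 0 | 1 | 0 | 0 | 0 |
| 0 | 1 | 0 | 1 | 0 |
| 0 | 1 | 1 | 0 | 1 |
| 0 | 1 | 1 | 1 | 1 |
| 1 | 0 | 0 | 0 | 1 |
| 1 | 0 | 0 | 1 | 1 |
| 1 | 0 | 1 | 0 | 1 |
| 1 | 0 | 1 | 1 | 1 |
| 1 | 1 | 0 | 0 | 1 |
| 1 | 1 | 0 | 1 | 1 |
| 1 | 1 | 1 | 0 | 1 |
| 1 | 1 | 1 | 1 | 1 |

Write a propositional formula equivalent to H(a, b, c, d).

H(a, b, c, d) = NOT ((((NOT a AND b) AND NOT c) AND NOT d) OR (((NOT a AND b) AND NOT c) AND d))

H is 0 on only 2 rows — (0,1,0,0), (0,1,0,1). Writing each as a minterm (¬a·b·¬c·¬d, ¬a·b·¬c·d) and OR-ing them characterizes exactly where H=0, so H is the negation of that disjunction.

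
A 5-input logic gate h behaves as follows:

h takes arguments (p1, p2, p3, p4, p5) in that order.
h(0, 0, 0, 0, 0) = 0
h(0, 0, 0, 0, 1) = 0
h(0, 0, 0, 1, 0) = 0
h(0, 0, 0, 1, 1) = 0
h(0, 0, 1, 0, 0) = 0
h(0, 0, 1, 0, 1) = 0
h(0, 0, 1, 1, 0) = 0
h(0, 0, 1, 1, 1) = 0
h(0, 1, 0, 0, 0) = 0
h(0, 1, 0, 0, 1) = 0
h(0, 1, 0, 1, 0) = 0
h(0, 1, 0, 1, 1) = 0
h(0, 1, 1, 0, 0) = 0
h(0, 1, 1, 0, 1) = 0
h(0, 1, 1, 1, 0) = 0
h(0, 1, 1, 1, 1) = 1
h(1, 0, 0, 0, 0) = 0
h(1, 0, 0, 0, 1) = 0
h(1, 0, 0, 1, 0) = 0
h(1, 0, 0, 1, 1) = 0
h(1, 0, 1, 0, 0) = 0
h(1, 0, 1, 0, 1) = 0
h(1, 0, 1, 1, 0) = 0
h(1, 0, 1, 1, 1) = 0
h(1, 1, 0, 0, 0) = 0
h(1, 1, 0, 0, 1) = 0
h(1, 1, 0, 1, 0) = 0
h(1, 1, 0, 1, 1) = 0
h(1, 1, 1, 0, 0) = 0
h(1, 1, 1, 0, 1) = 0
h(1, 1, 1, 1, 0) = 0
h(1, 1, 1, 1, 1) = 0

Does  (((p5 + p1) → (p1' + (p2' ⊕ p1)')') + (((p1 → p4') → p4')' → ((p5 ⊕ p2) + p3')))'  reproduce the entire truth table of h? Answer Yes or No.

Check the formula against h row by row:
  p1=0, p2=0, p3=0, p4=0, p5=0: formula gives 0, h = 0 ✓
  p1=0, p2=0, p3=0, p4=0, p5=1: formula gives 0, h = 0 ✓
  p1=0, p2=0, p3=0, p4=1, p5=0: formula gives 0, h = 0 ✓
  p1=0, p2=0, p3=0, p4=1, p5=1: formula gives 0, h = 0 ✓
  …and likewise for the remaining 28 rows.
No disagreement on any input; they are logically equivalent.

Yes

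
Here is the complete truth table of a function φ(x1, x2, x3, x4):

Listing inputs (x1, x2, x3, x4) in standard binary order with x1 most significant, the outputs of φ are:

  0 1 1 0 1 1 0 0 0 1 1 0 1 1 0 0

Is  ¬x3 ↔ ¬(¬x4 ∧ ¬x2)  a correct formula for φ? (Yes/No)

Yes

Test each input against both φ and the formula:
  x1=0, x2=0, x3=0, x4=0: formula gives 0, φ = 0 ✓
  x1=0, x2=0, x3=0, x4=1: formula gives 1, φ = 1 ✓
  x1=0, x2=0, x3=1, x4=0: formula gives 1, φ = 1 ✓
  x1=0, x2=0, x3=1, x4=1: formula gives 0, φ = 0 ✓
  …and likewise for the remaining 12 rows.
All 16 rows match — the expression computes φ exactly.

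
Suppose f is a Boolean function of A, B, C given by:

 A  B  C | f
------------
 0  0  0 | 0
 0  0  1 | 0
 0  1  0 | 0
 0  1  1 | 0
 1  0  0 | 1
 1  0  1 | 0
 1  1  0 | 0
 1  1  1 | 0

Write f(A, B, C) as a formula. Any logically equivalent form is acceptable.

f(A, B, C) = (A & ~B) & ~C

Only row (1,0,0) gives 1. That row's minterm A·¬B·¬C is f directly.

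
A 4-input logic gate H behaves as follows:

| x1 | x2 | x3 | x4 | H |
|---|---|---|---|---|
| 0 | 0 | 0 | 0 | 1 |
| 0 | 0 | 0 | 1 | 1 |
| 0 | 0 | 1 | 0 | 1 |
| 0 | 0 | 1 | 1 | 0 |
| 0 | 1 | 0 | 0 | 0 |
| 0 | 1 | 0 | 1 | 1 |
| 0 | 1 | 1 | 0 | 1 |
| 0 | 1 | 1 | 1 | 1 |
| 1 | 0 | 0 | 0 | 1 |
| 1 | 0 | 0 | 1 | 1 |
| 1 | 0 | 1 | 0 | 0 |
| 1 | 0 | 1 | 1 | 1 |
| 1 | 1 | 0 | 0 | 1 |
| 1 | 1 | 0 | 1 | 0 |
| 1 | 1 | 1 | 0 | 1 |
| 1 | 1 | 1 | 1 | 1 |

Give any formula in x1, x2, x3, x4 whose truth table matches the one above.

H(x1, x2, x3, x4) = not ((((((not x1 and not x2) and x3) and x4) or (((not x1 and x2) and not x3) and not x4)) or (((x1 and not x2) and x3) and not x4)) or (((x1 and x2) and not x3) and x4))

H is 0 on only 4 rows — (0,0,1,1), (0,1,0,0), (1,0,1,0), (1,1,0,1). Writing each as a minterm (¬x1·¬x2·x3·x4, ¬x1·x2·¬x3·¬x4, x1·¬x2·x3·¬x4, x1·x2·¬x3·x4) and OR-ing them characterizes exactly where H=0, so H is the negation of that disjunction.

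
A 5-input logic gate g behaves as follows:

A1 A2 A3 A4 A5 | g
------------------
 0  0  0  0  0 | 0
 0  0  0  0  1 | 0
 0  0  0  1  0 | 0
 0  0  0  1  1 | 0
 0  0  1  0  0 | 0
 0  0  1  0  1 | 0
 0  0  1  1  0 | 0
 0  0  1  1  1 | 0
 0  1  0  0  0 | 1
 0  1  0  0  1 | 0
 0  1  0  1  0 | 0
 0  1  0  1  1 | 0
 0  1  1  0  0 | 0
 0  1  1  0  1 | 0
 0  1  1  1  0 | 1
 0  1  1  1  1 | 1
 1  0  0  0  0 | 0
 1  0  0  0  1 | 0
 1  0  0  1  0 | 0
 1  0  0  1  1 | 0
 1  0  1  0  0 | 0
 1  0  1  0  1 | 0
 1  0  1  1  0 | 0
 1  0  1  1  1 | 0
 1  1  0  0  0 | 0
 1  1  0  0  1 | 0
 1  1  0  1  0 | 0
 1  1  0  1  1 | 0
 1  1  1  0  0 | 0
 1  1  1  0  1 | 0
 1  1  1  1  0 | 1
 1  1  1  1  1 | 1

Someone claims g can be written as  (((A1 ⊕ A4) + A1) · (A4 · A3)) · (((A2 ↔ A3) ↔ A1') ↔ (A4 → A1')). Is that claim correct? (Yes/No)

Evaluate (((A1 ⊕ A4) + A1) · (A4 · A3)) · (((A2 ↔ A3) ↔ A1') ↔ (A4 → A1')) on each row and compare to g:
  A1=0, A2=0, A3=0, A4=0, A5=0: formula gives 0, g = 0 ✓
  A1=0, A2=0, A3=0, A4=0, A5=1: formula gives 0, g = 0 ✓
  A1=0, A2=0, A3=0, A4=1, A5=0: formula gives 0, g = 0 ✓
  A1=0, A2=0, A3=0, A4=1, A5=1: formula gives 0, g = 0 ✓
  …
  A1=0, A2=1, A3=0, A4=0, A5=0: formula gives 0, but g = 1 ✗
A single disagreement suffices: at (0,1,0,0,0) they differ, so the formula does not compute g.

No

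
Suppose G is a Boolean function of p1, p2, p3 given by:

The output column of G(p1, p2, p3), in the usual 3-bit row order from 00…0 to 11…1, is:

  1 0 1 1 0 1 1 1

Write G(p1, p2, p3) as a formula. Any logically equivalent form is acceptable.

G(p1, p2, p3) = (((p1' · p2') · p3) + ((p1 · p2') · p3'))'

The 0-rows are (0,0,1), (1,0,0). Take each as a conjunction (¬p1·¬p2·p3, p1·¬p2·¬p3), form their disjunction, and complement — that gives a formula that is 1 everywhere G is.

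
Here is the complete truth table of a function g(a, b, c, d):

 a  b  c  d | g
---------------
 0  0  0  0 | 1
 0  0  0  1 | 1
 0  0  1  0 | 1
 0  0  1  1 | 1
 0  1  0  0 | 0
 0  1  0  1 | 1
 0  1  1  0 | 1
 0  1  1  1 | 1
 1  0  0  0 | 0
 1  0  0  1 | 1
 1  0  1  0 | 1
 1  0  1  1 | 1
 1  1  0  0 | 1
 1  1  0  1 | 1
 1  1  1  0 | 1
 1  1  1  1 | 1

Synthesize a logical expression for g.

g(a, b, c, d) = ((((a' · b) · c') · d') + (((a · b') · c') · d'))'

The 0-rows are (0,1,0,0), (1,0,0,0). Take each as a conjunction (¬a·b·¬c·¬d, a·¬b·¬c·¬d), form their disjunction, and complement — that gives a formula that is 1 everywhere g is.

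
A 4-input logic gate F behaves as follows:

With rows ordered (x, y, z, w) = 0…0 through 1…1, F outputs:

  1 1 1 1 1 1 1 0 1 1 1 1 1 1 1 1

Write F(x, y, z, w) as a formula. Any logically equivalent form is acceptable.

F is 0 on exactly one input, (0,1,1,1), whose minterm is ¬x·y·z·w. So F is the negation of that single conjunction.

F(x, y, z, w) = (((x' · y) · z) · w)'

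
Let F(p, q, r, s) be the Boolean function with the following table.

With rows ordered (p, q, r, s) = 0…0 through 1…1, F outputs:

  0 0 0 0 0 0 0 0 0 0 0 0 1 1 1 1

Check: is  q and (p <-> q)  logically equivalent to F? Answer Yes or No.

Yes

Test each input against both F and the formula:
  p=0, q=0, r=0, s=0: formula gives 0, F = 0 ✓
  p=0, q=0, r=0, s=1: formula gives 0, F = 0 ✓
  p=0, q=0, r=1, s=0: formula gives 0, F = 0 ✓
  p=0, q=0, r=1, s=1: formula gives 0, F = 0 ✓
  … (the remaining 12 rows also agree.)
No disagreement on any input; they are logically equivalent.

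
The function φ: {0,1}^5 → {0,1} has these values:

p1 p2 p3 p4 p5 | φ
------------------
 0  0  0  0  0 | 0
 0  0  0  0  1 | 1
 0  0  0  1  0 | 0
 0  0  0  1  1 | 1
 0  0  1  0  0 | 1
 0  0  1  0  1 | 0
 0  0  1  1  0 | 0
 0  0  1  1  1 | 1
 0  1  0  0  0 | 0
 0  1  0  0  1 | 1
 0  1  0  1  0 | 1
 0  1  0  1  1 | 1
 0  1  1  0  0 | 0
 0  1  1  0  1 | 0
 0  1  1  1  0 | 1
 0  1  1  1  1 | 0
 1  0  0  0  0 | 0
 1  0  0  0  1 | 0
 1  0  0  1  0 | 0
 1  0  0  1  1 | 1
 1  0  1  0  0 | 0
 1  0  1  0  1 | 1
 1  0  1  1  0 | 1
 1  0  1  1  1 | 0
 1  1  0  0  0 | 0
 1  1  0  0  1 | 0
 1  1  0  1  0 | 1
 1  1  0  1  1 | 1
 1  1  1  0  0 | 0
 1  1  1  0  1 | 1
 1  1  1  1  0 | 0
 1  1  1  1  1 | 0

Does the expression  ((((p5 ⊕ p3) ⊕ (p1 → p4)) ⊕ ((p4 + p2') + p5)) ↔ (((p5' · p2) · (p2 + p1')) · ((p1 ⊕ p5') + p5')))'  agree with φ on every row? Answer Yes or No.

No

Test each input against both φ and the formula:
  p1=0, p2=0, p3=0, p4=0, p5=0: formula gives 0, φ = 0 ✓
  p1=0, p2=0, p3=0, p4=0, p5=1: formula gives 1, φ = 1 ✓
  p1=0, p2=0, p3=0, p4=1, p5=0: formula gives 0, φ = 0 ✓
  p1=0, p2=0, p3=0, p4=1, p5=1: formula gives 1, φ = 1 ✓
  …
  p1=0, p2=0, p3=1, p4=1, p5=0: formula gives 1, but φ = 0 ✗
Row (0,0,1,1,0) is a counterexample, so the formula is not equivalent to φ.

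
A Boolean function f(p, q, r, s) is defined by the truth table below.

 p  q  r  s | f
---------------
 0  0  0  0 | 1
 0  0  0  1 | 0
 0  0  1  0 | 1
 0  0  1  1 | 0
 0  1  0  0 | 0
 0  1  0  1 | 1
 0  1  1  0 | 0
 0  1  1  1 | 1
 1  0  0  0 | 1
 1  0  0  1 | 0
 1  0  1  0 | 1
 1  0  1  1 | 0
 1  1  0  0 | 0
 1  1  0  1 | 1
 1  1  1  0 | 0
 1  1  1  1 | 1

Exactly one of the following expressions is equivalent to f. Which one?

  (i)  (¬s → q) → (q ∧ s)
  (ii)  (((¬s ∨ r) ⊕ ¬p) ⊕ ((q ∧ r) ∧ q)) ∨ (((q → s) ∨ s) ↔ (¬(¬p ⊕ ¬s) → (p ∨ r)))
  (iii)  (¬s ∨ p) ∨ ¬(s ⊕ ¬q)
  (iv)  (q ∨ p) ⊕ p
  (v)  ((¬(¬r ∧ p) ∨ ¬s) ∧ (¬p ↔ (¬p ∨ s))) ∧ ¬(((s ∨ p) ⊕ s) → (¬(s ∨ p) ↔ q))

(ii) fails at (0,0,0,0): the formula yields 0, f is 1.
(iii) fails at (0,0,0,1): the formula yields 1, f is 0.
(iv) fails at (0,0,0,0): the formula yields 0, f is 1.
(v) fails at (0,0,0,0): the formula yields 0, f is 1.
Only (i) survives; checking it on all 16 rows confirms it matches f.

i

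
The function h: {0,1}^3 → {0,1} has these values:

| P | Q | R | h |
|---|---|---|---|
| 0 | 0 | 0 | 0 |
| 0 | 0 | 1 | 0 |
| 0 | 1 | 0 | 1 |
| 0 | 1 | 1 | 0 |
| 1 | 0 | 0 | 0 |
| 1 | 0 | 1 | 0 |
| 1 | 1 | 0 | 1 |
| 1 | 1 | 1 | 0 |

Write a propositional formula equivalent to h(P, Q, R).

Collect the rows where h=1 — (0,1,0), (1,1,0) — and write one minterm per row: ¬P·Q·¬R, P·Q·¬R. Their union (logical OR) reproduces the table exactly.

h(P, Q, R) = ((¬P ∧ Q) ∧ ¬R) ∨ ((P ∧ Q) ∧ ¬R)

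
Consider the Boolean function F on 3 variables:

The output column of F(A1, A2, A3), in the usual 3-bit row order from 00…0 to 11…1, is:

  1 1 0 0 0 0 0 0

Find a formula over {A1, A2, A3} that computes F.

F(A1, A2, A3) = ((¬A1 ∧ ¬A2) ∧ ¬A3) ∨ ((¬A1 ∧ ¬A2) ∧ A3)

Collect the rows where F=1 — (0,0,0), (0,0,1) — and write one minterm per row: ¬A1·¬A2·¬A3, ¬A1·¬A2·A3. Their union (logical OR) reproduces the table exactly.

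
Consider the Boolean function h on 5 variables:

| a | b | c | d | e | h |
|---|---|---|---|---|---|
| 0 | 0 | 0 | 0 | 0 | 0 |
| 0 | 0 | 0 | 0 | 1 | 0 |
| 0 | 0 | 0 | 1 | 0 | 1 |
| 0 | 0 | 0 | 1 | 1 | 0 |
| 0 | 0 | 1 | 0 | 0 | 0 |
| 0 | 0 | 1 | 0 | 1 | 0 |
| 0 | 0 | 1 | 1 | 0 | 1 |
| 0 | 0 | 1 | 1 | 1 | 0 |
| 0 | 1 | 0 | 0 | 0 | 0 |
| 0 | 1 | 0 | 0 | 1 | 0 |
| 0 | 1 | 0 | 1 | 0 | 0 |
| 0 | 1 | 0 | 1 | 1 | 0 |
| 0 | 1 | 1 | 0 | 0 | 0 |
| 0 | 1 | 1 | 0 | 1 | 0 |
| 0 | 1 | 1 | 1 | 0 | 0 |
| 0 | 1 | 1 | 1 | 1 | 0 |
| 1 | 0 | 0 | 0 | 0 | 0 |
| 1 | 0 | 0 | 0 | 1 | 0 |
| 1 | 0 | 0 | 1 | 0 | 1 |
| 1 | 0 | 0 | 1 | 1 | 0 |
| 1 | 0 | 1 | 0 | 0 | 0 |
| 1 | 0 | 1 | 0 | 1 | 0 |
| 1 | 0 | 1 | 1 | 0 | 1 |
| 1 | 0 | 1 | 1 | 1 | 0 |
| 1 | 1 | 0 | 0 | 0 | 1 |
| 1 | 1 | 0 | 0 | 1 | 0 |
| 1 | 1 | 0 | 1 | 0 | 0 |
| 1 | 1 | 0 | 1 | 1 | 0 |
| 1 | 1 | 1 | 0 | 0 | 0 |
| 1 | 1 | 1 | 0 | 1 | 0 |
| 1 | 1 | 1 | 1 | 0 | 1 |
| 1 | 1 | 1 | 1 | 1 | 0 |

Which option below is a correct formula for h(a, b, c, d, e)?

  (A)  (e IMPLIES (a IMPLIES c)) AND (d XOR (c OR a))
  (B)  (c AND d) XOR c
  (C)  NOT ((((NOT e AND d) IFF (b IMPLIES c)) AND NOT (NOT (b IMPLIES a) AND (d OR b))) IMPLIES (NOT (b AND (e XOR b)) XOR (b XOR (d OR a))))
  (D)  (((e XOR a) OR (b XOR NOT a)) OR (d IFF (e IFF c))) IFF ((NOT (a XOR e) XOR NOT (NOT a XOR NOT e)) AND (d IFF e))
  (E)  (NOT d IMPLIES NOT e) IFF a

(A): at (0,0,0,1,1) it gives 1, but h = 0 — eliminated.
(B): at (0,0,0,1,0) it gives 0, but h = 1 — eliminated.
(D): at (0,0,0,1,0) it gives 0, but h = 1 — eliminated.
(E): at (0,0,0,0,1) it gives 1, but h = 0 — eliminated.
Only (C) survives; checking it on all 32 rows confirms it matches h.

C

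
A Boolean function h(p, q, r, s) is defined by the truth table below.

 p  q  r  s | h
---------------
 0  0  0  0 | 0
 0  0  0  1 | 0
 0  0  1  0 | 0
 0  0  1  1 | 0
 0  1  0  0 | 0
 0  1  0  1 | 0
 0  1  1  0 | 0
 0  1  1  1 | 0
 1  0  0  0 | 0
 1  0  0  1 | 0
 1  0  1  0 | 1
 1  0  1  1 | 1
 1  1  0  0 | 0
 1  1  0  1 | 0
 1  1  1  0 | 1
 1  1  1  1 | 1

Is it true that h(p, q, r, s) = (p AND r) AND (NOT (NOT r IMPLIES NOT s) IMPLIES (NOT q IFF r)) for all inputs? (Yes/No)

Check the formula against h row by row:
  p=0, q=0, r=0, s=0: formula gives 0, h = 0 ✓
  p=0, q=0, r=0, s=1: formula gives 0, h = 0 ✓
  p=0, q=0, r=1, s=0: formula gives 0, h = 0 ✓
  p=0, q=0, r=1, s=1: formula gives 0, h = 0 ✓
  …and likewise for the remaining 12 rows.
All 16 rows match — the expression computes h exactly.

Yes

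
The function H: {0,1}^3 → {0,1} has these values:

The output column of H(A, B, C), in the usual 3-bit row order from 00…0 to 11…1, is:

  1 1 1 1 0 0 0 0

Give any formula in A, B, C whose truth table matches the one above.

The output is the negation of A.

H(A, B, C) = A'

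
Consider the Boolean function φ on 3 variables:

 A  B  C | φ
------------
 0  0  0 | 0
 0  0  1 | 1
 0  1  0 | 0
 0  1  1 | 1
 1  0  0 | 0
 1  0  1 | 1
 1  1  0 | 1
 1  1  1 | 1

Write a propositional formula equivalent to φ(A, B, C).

The 0-rows are (0,0,0), (0,1,0), (1,0,0). Take each as a conjunction (¬A·¬B·¬C, ¬A·B·¬C, A·¬B·¬C), form their disjunction, and complement — that gives a formula that is 1 everywhere φ is.

φ(A, B, C) = NOT ((((NOT A AND NOT B) AND NOT C) OR ((NOT A AND B) AND NOT C)) OR ((A AND NOT B) AND NOT C))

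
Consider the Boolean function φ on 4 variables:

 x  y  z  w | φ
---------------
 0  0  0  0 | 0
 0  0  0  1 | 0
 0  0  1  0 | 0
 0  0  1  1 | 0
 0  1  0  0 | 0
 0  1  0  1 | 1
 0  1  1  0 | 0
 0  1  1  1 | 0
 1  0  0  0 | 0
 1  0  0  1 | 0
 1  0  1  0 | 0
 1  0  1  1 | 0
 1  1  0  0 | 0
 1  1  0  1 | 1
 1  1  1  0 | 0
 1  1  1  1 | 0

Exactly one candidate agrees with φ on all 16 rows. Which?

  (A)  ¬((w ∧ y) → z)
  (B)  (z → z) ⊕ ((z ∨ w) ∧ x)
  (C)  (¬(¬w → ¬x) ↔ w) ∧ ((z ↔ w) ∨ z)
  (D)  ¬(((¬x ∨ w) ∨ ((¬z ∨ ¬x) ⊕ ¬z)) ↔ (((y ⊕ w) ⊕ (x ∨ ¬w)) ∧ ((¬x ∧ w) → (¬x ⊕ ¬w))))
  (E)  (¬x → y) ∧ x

(B) disagrees with φ on (0,0,0,0) (formula → 1, table → 0); rule it out.
(C) disagrees with φ on (0,0,0,0) (formula → 1, table → 0); rule it out.
(D) disagrees with φ on (0,1,0,0) (formula → 1, table → 0); rule it out.
(E) disagrees with φ on (0,1,0,1) (formula → 0, table → 1); rule it out.
That leaves (A). Evaluating it on every row reproduces the table of φ exactly.

A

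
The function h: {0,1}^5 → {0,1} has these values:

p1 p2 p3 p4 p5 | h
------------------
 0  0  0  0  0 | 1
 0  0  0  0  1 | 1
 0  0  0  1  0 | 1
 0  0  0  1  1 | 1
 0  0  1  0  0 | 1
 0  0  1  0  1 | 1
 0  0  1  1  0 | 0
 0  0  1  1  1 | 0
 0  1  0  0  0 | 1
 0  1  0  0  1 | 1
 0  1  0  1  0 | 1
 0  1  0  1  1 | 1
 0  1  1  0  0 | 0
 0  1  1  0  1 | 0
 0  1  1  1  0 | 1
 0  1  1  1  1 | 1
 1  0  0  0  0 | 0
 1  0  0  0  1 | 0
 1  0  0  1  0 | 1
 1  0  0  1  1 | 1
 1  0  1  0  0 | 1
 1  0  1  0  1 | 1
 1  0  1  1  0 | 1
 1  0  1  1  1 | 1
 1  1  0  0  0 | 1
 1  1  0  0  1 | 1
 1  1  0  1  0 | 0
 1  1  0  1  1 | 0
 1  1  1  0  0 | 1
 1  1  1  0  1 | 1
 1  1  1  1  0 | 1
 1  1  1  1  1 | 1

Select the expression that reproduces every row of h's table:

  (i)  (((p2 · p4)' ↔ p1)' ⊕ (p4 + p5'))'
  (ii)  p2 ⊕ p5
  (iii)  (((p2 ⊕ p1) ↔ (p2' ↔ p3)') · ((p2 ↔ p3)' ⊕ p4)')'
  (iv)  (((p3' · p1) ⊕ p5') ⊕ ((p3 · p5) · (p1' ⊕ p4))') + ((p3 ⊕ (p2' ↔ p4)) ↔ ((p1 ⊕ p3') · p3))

(i) fails at (0,0,0,0,1): the formula yields 0, h is 1.
(ii) fails at (0,0,0,0,0): the formula yields 0, h is 1.
(iv) fails at (0,0,0,1,0): the formula yields 0, h is 1.
Only (iii) survives; checking it on all 32 rows confirms it matches h.

iii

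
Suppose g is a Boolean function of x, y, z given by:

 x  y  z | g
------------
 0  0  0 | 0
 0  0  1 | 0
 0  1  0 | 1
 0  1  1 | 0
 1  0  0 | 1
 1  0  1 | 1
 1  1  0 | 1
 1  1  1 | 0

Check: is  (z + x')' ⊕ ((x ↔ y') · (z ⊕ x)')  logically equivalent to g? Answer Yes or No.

Check the formula against g row by row:
  x=0, y=0, z=0: formula gives 0, g = 0 ✓
  x=0, y=0, z=1: formula gives 0, g = 0 ✓
  x=0, y=1, z=0: formula gives 1, g = 1 ✓
  x=0, y=1, z=1: formula gives 0, g = 0 ✓
  x=1, y=0, z=0: formula gives 1, g = 1 ✓
  … (the remaining 3 rows also agree.)
Every row agrees, so the formula is equivalent.

Yes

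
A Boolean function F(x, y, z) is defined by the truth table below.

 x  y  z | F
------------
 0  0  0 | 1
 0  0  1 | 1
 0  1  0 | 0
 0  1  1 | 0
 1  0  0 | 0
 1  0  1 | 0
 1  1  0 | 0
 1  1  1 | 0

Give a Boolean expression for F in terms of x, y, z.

F(x, y, z) = ((x' · y') · z') + ((x' · y') · z)

F=1 on 2 inputs: (0,0,0), (0,0,1). Reading each as a conjunction of literals (¬x·¬y·¬z, ¬x·¬y·z) and taking the OR gives the canonical DNF.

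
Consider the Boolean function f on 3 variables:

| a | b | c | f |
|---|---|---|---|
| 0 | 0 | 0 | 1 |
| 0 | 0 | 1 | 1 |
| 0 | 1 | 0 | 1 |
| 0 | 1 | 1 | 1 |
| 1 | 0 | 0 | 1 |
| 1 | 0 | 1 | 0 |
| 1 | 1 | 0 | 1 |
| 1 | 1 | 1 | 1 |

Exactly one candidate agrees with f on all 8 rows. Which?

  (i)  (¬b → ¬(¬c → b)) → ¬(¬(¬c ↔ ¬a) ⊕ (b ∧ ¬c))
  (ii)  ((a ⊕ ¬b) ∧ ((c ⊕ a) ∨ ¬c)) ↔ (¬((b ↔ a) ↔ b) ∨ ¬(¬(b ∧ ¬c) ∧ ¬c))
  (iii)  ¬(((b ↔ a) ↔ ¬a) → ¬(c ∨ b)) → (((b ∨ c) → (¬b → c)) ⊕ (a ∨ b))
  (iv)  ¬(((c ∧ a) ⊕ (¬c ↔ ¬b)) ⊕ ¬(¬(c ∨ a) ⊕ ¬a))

iii

(i) disagrees with f on (0,1,0) (formula → 0, table → 1); rule it out.
(ii) disagrees with f on (0,1,0) (formula → 0, table → 1); rule it out.
(iv) disagrees with f on (0,1,0) (formula → 0, table → 1); rule it out.
(iii) is the remaining candidate, and it agrees with f on all 8 inputs.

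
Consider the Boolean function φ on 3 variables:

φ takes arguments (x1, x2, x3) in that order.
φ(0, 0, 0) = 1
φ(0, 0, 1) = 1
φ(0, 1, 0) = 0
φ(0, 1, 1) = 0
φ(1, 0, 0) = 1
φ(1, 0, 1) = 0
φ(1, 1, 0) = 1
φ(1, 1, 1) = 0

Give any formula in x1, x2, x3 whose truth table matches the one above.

φ(x1, x2, x3) = ((((¬x1 ∧ ¬x2) ∧ ¬x3) ∨ ((¬x1 ∧ ¬x2) ∧ x3)) ∨ ((x1 ∧ ¬x2) ∧ ¬x3)) ∨ ((x1 ∧ x2) ∧ ¬x3)

The 1-rows are (0,0,0), (0,0,1), (1,0,0), (1,1,0). Each contributes one minterm — ¬x1·¬x2·¬x3; ¬x1·¬x2·x3; x1·¬x2·¬x3; x1·x2·¬x3 — and their disjunction is a sum-of-products form of φ.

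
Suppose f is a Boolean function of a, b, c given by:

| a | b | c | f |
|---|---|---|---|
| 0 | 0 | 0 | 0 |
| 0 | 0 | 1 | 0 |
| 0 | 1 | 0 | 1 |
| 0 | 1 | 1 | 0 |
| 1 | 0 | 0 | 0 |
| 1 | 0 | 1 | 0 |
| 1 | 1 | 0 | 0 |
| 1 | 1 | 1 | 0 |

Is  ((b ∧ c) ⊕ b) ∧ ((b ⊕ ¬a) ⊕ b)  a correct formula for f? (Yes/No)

Evaluate ((b ∧ c) ⊕ b) ∧ ((b ⊕ ¬a) ⊕ b) on each row and compare to f:
  a=0, b=0, c=0: formula gives 0, f = 0 ✓
  a=0, b=0, c=1: formula gives 0, f = 0 ✓
  a=0, b=1, c=0: formula gives 1, f = 1 ✓
  a=0, b=1, c=1: formula gives 0, f = 0 ✓
  a=1, b=0, c=0: formula gives 0, f = 0 ✓
  … (the remaining 3 rows also agree.)
All 8 rows match — the expression computes f exactly.

Yes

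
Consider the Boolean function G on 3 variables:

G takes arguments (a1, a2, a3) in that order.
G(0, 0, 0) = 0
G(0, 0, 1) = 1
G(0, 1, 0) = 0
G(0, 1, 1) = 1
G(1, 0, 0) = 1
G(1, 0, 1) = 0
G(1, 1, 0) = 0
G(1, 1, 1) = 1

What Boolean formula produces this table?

G(a1, a2, a3) = ((((~a1 & ~a2) & a3) | ((~a1 & a2) & a3)) | ((a1 & ~a2) & ~a3)) | ((a1 & a2) & a3)

The 1-rows are (0,0,1), (0,1,1), (1,0,0), (1,1,1). Each contributes one minterm — ¬a1·¬a2·a3; ¬a1·a2·a3; a1·¬a2·¬a3; a1·a2·a3 — and their disjunction is a sum-of-products form of G.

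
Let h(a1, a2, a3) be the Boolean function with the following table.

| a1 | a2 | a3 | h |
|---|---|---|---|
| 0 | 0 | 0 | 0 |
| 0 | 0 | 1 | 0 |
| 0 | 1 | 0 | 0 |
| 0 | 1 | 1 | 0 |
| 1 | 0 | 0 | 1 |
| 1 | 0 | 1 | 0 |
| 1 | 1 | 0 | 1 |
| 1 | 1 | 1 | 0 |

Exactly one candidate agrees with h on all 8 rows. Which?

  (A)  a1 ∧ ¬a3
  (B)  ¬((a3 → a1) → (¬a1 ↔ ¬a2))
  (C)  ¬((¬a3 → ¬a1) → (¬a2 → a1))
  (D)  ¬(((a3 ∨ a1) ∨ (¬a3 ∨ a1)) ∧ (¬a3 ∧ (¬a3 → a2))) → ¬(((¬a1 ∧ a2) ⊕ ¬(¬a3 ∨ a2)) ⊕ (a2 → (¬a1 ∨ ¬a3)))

A

(B) fails at (0,1,0): the formula yields 1, h is 0.
(C) fails at (0,0,0): the formula yields 1, h is 0.
(D) fails at (0,0,1): the formula yields 1, h is 0.
Only (A) survives; checking it on all 8 rows confirms it matches h.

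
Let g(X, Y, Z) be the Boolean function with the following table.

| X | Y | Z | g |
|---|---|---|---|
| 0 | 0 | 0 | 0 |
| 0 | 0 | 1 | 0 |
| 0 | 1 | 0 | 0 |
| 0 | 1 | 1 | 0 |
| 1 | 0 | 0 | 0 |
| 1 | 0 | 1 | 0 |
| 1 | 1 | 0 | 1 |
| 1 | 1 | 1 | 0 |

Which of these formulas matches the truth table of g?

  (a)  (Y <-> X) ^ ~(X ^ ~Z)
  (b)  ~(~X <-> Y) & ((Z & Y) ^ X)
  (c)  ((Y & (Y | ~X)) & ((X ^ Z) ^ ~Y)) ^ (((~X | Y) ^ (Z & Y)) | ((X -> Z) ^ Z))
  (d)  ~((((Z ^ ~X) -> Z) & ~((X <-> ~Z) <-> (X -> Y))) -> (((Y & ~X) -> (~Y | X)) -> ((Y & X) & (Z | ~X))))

b

(a): at (0,0,0) it gives 1, but g = 0 — eliminated.
(c): at (0,0,0) it gives 1, but g = 0 — eliminated.
(d): at (1,0,0) it gives 1, but g = 0 — eliminated.
(b) is the remaining candidate, and it agrees with g on all 8 inputs.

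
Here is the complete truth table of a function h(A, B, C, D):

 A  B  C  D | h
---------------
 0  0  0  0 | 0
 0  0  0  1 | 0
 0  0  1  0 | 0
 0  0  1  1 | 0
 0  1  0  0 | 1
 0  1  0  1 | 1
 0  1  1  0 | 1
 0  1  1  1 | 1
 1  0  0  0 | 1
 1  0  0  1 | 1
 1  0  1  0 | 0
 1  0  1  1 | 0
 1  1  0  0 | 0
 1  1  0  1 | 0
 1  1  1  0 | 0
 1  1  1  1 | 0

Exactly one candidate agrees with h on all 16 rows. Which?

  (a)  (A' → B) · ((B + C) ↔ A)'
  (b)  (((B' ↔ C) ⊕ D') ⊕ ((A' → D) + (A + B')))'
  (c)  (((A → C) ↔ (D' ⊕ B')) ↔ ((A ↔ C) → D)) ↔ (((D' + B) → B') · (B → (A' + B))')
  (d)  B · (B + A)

a

(b) fails at (0,0,0,0): the formula yields 1, h is 0.
(c) fails at (0,0,1,0): the formula yields 1, h is 0.
(d) fails at (1,0,0,0): the formula yields 0, h is 1.
(a) is the remaining candidate, and it agrees with h on all 16 inputs.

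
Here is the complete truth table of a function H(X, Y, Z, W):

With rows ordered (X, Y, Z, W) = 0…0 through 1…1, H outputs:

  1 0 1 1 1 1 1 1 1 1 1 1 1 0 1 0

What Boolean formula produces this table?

H(X, Y, Z, W) = NOT (((((NOT X AND NOT Y) AND NOT Z) AND W) OR (((X AND Y) AND NOT Z) AND W)) OR (((X AND Y) AND Z) AND W))

There are just 3 zero rows: (0,0,0,1), (1,1,0,1), (1,1,1,1). Their minterms are ¬X·¬Y·¬Z·W, X·Y·¬Z·W, X·Y·Z·W; the OR of those covers precisely the 0-outputs, and negating it yields H.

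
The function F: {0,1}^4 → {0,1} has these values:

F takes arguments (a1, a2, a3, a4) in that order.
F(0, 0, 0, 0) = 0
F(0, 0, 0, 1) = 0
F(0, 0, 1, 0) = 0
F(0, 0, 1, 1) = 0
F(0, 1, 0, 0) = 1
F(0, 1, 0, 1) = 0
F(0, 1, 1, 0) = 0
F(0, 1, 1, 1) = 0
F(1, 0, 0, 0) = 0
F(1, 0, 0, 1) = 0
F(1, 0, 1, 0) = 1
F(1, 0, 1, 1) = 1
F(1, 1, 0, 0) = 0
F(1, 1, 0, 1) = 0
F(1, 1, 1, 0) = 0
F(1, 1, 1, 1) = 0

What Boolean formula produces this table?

F(a1, a2, a3, a4) = ((((¬a1 ∧ a2) ∧ ¬a3) ∧ ¬a4) ∨ (((a1 ∧ ¬a2) ∧ a3) ∧ ¬a4)) ∨ (((a1 ∧ ¬a2) ∧ a3) ∧ a4)

Collect the rows where F=1 — (0,1,0,0), (1,0,1,0), (1,0,1,1) — and write one minterm per row: ¬a1·a2·¬a3·¬a4, a1·¬a2·a3·¬a4, a1·¬a2·a3·a4. Their union (logical OR) reproduces the table exactly.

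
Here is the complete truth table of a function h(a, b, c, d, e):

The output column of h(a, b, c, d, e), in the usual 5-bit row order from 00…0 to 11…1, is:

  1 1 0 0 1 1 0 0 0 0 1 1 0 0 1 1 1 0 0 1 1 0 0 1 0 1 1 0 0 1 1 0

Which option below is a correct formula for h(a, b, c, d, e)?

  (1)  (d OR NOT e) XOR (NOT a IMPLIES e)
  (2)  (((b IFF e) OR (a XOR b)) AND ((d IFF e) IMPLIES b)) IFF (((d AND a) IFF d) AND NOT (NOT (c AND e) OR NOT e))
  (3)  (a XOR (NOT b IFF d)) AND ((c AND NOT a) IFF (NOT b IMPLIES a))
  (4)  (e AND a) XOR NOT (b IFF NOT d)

4

(1) fails at (0,0,0,1,0): the formula yields 1, h is 0.
(2) fails at (0,0,0,1,1): the formula yields 1, h is 0.
(3) fails at (0,0,0,0,0): the formula yields 0, h is 1.
That leaves (4). Evaluating it on every row reproduces the table of h exactly.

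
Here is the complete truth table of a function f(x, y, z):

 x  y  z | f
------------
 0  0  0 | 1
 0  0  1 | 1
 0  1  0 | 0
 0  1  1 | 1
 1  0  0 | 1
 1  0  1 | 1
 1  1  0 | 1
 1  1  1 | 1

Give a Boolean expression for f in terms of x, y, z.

Only row (0,1,0) gives 0. So f is 1 everywhere except there — the complement of the minterm ¬x·y·¬z.

f(x, y, z) = not ((not x and y) and not z)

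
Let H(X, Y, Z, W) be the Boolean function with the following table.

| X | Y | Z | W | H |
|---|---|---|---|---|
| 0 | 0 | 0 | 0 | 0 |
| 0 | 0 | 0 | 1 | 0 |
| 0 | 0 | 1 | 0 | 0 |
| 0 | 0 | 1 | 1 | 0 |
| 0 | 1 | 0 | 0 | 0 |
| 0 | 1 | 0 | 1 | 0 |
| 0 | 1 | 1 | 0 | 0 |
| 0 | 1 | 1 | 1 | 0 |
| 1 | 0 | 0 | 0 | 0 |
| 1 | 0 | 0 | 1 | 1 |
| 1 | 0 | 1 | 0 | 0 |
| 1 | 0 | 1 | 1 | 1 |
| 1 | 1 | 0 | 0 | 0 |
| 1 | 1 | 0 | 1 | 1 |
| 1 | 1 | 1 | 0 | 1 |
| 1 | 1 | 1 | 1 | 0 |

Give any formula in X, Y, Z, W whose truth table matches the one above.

H=1 on 4 inputs: (1,0,0,1), (1,0,1,1), (1,1,0,1), (1,1,1,0). Reading each as a conjunction of literals (X·¬Y·¬Z·W, X·¬Y·Z·W, X·Y·¬Z·W, X·Y·Z·¬W) and taking the OR gives the canonical DNF.

H(X, Y, Z, W) = (((((X ∧ ¬Y) ∧ ¬Z) ∧ W) ∨ (((X ∧ ¬Y) ∧ Z) ∧ W)) ∨ (((X ∧ Y) ∧ ¬Z) ∧ W)) ∨ (((X ∧ Y) ∧ Z) ∧ ¬W)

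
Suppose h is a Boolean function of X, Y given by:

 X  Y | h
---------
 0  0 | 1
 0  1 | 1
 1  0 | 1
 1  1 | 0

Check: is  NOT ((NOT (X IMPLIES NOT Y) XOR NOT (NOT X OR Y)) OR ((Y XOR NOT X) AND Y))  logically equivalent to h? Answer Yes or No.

Test each input against both h and the formula:
  X=0, Y=0: formula gives 1, h = 1 ✓
  X=0, Y=1: formula gives 1, h = 1 ✓
  X=1, Y=0: formula gives 0, but h = 1 ✗
A single disagreement suffices: at (1,0) they differ, so the formula does not compute h.

No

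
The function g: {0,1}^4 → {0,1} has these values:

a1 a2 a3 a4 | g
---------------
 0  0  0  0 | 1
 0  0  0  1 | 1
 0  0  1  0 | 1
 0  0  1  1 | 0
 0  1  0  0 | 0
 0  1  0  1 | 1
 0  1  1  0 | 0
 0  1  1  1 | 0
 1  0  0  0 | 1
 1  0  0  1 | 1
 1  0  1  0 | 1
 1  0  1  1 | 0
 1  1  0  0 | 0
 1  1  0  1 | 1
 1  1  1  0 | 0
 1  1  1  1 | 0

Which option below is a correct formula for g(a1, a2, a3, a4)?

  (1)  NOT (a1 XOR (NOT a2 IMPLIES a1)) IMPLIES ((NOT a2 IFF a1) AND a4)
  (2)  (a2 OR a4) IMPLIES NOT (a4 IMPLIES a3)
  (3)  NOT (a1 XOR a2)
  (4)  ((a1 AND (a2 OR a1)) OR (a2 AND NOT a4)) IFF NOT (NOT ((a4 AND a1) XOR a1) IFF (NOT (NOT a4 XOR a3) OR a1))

2

(1): at (0,0,0,0) it gives 0, but g = 1 — eliminated.
(3): at (0,0,1,1) it gives 1, but g = 0 — eliminated.
(4): at (0,0,0,0) it gives 0, but g = 1 — eliminated.
Only (2) survives; checking it on all 16 rows confirms it matches g.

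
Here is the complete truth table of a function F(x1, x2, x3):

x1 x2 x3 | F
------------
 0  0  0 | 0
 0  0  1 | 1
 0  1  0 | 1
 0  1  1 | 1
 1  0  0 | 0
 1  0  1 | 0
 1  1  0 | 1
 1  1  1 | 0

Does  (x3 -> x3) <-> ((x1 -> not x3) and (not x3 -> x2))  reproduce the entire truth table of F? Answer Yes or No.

Yes

Check the formula against F row by row:
  x1=0, x2=0, x3=0: formula gives 0, F = 0 ✓
  x1=0, x2=0, x3=1: formula gives 1, F = 1 ✓
  x1=0, x2=1, x3=0: formula gives 1, F = 1 ✓
  x1=0, x2=1, x3=1: formula gives 1, F = 1 ✓
  x1=1, x2=0, x3=0: formula gives 0, F = 0 ✓
  …and likewise for the remaining 3 rows.
No disagreement on any input; they are logically equivalent.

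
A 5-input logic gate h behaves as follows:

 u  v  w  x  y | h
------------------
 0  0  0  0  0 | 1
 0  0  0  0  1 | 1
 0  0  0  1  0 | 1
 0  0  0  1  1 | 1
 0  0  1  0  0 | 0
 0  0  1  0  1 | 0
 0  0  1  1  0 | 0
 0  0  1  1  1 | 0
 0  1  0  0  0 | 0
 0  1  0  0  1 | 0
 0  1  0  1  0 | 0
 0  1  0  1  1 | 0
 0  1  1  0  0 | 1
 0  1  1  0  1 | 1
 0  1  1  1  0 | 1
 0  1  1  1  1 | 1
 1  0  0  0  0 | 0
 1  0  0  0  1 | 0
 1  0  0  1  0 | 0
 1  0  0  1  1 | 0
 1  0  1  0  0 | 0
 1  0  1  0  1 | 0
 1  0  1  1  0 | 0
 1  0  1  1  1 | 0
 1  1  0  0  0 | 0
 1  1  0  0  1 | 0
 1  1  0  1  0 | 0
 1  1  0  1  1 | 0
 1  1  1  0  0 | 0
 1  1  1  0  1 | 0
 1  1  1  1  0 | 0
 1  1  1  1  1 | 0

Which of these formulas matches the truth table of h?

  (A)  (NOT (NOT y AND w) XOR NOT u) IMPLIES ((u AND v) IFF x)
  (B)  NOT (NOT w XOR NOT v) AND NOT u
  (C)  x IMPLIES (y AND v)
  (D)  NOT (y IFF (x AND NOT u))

(A) fails at (0,0,1,0,0): the formula yields 1, h is 0.
(C) fails at (0,0,0,1,0): the formula yields 0, h is 1.
(D) fails at (0,0,0,0,0): the formula yields 0, h is 1.
(B) is the remaining candidate, and it agrees with h on all 32 inputs.

B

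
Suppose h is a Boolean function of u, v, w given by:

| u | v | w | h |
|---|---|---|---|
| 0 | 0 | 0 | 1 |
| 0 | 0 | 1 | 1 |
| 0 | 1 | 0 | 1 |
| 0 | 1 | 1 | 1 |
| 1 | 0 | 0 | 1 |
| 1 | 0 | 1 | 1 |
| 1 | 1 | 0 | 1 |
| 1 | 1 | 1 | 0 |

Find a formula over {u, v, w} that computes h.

The output is 0 only when every input is 1 — NAND of all inputs.

h(u, v, w) = NOT ((u AND v) AND w)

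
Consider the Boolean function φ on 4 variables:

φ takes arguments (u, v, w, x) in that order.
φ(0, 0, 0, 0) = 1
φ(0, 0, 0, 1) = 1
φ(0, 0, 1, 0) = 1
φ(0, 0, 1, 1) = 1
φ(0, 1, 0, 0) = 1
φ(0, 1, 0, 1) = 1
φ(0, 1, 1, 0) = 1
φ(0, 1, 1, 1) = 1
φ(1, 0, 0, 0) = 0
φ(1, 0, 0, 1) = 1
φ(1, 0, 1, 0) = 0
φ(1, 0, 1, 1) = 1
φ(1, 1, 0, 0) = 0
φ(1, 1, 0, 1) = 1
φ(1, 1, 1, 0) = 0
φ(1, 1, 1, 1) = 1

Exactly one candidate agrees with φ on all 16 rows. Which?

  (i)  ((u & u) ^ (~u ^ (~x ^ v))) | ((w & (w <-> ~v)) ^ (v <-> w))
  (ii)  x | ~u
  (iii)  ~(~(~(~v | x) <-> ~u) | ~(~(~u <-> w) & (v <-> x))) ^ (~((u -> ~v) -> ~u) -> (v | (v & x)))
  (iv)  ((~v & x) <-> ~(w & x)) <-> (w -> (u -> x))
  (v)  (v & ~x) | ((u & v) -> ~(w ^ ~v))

(i) disagrees with φ on (0,1,0,1) (formula → 0, table → 1); rule it out.
(iii) disagrees with φ on (1,0,0,1) (formula → 0, table → 1); rule it out.
(iv) disagrees with φ on (0,0,0,0) (formula → 0, table → 1); rule it out.
(v) disagrees with φ on (1,0,0,0) (formula → 1, table → 0); rule it out.
(ii) is the remaining candidate, and it agrees with φ on all 16 inputs.

ii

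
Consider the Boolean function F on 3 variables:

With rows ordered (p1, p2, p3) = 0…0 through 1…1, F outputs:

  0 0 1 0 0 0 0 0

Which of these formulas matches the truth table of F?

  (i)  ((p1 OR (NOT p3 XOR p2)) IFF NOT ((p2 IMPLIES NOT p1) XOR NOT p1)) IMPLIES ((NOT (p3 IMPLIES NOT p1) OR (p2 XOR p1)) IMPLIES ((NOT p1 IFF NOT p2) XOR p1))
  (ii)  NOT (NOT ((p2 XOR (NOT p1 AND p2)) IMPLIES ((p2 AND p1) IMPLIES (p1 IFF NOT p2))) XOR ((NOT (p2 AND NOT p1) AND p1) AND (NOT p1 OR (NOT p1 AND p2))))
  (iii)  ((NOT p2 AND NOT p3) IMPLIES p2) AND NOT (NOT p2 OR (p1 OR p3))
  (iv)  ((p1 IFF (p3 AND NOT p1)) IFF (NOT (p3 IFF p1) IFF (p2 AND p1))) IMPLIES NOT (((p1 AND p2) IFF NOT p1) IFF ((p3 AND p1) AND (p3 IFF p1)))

(i) fails at (0,0,0): the formula yields 1, F is 0.
(ii) fails at (0,0,0): the formula yields 1, F is 0.
(iv) fails at (0,1,0): the formula yields 0, F is 1.
Only (iii) survives; checking it on all 8 rows confirms it matches F.

iii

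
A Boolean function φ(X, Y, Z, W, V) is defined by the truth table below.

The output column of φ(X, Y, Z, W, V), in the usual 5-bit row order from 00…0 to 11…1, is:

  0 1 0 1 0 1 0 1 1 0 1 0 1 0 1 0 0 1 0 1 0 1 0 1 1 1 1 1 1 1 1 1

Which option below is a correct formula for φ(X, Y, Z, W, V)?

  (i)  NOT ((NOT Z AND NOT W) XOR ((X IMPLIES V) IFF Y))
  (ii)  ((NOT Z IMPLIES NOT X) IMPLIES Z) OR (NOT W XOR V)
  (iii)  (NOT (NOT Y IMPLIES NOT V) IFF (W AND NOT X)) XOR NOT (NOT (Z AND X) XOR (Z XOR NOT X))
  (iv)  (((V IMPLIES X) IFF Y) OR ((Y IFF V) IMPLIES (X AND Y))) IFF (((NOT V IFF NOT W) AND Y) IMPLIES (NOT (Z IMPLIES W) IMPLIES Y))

(i): at (0,0,0,0,1) it gives 0, but φ = 1 — eliminated.
(ii): at (0,0,0,0,0) it gives 1, but φ = 0 — eliminated.
(iii): at (0,0,0,1,0) it gives 1, but φ = 0 — eliminated.
Only (iv) survives; checking it on all 32 rows confirms it matches φ.

iv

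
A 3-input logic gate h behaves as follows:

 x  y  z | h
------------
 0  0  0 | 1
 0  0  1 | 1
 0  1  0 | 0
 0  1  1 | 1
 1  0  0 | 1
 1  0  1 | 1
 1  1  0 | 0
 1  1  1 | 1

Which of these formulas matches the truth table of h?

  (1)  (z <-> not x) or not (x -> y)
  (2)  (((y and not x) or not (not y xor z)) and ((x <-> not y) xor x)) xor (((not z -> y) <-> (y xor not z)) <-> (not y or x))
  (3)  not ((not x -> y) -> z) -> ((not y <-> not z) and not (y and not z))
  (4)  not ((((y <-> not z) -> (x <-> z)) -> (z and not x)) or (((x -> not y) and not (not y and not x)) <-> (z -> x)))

3

(1): at (0,0,0) it gives 0, but h = 1 — eliminated.
(2): at (0,0,0) it gives 0, but h = 1 — eliminated.
(4): at (0,0,1) it gives 0, but h = 1 — eliminated.
Only (3) survives; checking it on all 8 rows confirms it matches h.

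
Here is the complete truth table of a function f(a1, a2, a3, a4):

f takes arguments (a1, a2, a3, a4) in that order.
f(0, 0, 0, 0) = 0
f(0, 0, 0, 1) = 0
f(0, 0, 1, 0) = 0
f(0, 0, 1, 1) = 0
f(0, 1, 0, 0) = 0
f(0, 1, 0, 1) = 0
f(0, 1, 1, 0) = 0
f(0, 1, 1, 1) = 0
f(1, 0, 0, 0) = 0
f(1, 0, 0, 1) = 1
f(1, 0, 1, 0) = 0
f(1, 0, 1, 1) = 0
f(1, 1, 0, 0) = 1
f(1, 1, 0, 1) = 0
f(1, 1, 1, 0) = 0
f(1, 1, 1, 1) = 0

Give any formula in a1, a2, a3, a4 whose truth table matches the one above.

f(a1, a2, a3, a4) = (((a1 & ~a2) & ~a3) & a4) | (((a1 & a2) & ~a3) & ~a4)

The 1-rows are (1,0,0,1), (1,1,0,0). Each contributes one minterm — a1·¬a2·¬a3·a4; a1·a2·¬a3·¬a4 — and their disjunction is a sum-of-products form of f.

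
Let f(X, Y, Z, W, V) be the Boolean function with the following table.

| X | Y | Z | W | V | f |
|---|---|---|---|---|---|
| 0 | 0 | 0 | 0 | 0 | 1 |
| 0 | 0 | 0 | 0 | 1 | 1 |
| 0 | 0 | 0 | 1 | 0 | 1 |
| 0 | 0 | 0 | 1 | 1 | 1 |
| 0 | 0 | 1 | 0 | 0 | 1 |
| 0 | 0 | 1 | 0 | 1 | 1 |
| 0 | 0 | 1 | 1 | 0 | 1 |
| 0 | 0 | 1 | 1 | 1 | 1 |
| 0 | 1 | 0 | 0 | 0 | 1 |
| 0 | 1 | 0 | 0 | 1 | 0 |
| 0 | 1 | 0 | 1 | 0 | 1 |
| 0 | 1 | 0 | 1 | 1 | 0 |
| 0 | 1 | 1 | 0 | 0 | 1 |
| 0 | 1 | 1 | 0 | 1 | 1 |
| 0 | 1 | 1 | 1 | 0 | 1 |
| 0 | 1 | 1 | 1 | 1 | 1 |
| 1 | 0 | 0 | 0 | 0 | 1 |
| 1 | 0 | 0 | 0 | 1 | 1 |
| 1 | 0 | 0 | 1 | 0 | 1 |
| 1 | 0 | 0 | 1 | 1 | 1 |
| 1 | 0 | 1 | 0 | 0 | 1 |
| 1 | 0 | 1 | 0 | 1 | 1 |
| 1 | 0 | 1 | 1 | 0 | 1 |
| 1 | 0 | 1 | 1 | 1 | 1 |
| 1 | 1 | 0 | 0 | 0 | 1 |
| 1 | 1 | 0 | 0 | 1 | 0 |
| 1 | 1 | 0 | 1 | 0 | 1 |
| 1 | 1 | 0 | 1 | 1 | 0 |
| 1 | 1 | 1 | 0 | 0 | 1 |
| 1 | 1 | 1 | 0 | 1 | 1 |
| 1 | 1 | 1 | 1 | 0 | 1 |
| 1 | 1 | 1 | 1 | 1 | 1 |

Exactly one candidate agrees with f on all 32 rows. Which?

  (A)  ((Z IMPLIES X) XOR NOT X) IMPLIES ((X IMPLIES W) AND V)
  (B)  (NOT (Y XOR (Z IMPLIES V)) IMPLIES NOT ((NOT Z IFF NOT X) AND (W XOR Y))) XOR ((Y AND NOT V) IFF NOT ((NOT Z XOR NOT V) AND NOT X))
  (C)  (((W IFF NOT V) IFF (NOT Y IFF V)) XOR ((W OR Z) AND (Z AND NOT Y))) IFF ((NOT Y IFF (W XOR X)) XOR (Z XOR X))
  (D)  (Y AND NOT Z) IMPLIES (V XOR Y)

D

(A) disagrees with f on (0,0,1,0,0) (formula → 0, table → 1); rule it out.
(B) disagrees with f on (0,0,0,0,1) (formula → 0, table → 1); rule it out.
(C) disagrees with f on (0,0,0,0,0) (formula → 0, table → 1); rule it out.
Only (D) survives; checking it on all 32 rows confirms it matches f.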